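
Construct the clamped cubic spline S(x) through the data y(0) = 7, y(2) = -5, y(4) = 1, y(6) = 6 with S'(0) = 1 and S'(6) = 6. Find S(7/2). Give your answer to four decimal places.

-1.2281

Write M_i for S''(x_i). With h_i = 2, 2, 2 and divided differences Δ_i = -6, 3, 5/2, the continuity of S' gives the tridiagonal system
  2·M_0 + 8·M_1 + 2·M_2 = 6(Δ_1 - Δ_0) = 54
  2·M_1 + 8·M_2 + 2·M_3 = 6(Δ_2 - Δ_1) = -3
Clamped end conditions give two more equations: 2h_0·M_0 + h_0·M_1 = 6(Δ_0 - S'(0)) = -42 and h_2·M_2 + 2h_2·M_3 = 6(S'(6) - Δ_2) = 21.
Solving: M_0 = -499/30, M_1 = 184/15, M_2 = -163/30, M_3 = 239/30.
On [2, 4], S(x) = -5 - 101/30·(x - 2) + 92/15·(x - 2)² - 59/40·(x - 2)³.
With (x - 2) = 3/2: S(7/2) = -393/320.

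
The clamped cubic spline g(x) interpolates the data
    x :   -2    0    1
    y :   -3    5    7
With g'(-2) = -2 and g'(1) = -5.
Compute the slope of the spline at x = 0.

Put m_i = g'' at the i-th knot. Here h = (2, 1) and Δ = (4, 2), so the interior equations h_(i-1)·m_(i-1) + 2(h_(i-1)+h_i)·m_i + h_i·m_(i+1) = 6(Δ_i − Δ_(i-1)) read
  2·m_0 + 6·m_1 + 1·m_2 = 6(Δ_1 - Δ_0) = -12
Clamped end conditions give two more equations: 2h_0·m_0 + h_0·m_1 = 6(Δ_0 - g'(-2)) = 36 and h_1·m_1 + 2h_1·m_2 = 6(g'(1) - Δ_1) = -42.
Solving the tridiagonal system: m_0 = 10, m_1 = -2, m_2 = -20.
On [0, 1], g'(x) = b_1 + 2c_1·x + 3d_1·x² with b_1 = Δ_1 - h_1(2m_1 + m_2)/6 = 6, c_1 = m_1/2 = -1, d_1 = (m_2 - m_1)/(6h_1) = -3. So g'(0) = 6.

6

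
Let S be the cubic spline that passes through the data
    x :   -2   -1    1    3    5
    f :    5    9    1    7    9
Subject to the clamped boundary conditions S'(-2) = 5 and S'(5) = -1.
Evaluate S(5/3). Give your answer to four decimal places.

Let σ_i = S''(x_i). Step sizes h_i = 1, 2, 2, 2; slopes of the chords Δ_i = (y_(i+1) - y_i)/h_i = 4, -4, 3, 1.
  1·σ_0 + 6·σ_1 + 2·σ_2 = 6(Δ_1 - Δ_0) = -48
  2·σ_1 + 8·σ_2 + 2·σ_3 = 6(Δ_2 - Δ_1) = 42
  2·σ_2 + 8·σ_3 + 2·σ_4 = 6(Δ_3 - Δ_2) = -12
Clamped end conditions give two more equations: 2h_0·σ_0 + h_0·σ_1 = 6(Δ_0 - S'(-2)) = -6 and h_3·σ_3 + 2h_3·σ_4 = 6(S'(5) - Δ_3) = -12.
Solving: σ_0 = 117/43, σ_1 = -492/43, σ_2 = 771/86, σ_3 = -147/43, σ_4 = -111/86.
On [1, 3], S(x) = 1 - 79/43·(x - 1) + 771/172·(x - 1)² - 355/344·(x - 1)³.
With (x - 1) = 2/3: S(5/3) = 1697/1161.

1.4617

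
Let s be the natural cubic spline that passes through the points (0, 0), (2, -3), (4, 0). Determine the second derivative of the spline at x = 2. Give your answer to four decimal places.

Write σ_i for s''(x_i). With h_i = 2, 2 and divided differences Δ_i = -3/2, 3/2, the continuity of s' gives the tridiagonal system
  2·σ_0 + 8·σ_1 + 2·σ_2 = 6(Δ_1 - Δ_0) = 18
Natural end conditions: σ_0 = σ_2 = 0.
Solving: σ_0 = 0, σ_1 = 9/4, σ_2 = 0.

2.2500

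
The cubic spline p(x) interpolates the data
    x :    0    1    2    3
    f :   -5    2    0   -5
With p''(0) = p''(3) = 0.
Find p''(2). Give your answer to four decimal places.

-1.2000

With σ_i denoting the second derivative at x_i, h_i = 1, 1, 1, and Δ_i = (y_(i+1) − y_i)/h_i = 7, -2, -5:
  1·σ_0 + 4·σ_1 + 1·σ_2 = 6(Δ_1 - Δ_0) = -54
  1·σ_1 + 4·σ_2 + 1·σ_3 = 6(Δ_2 - Δ_1) = -18
Natural end conditions: σ_0 = σ_3 = 0.
Hence σ_0 = 0, σ_1 = -66/5, σ_2 = -6/5, σ_3 = 0.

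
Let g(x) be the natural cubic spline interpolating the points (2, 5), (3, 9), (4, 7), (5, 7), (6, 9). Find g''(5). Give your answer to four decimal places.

1.7143

Write σ_i for g''(x_i). With h_i = 1, 1, 1, 1 and divided differences Δ_i = 4, -2, 0, 2, the continuity of g' gives the tridiagonal system
  1·σ_0 + 4·σ_1 + 1·σ_2 = 6(Δ_1 - Δ_0) = -36
  1·σ_1 + 4·σ_2 + 1·σ_3 = 6(Δ_2 - Δ_1) = 12
  1·σ_2 + 4·σ_3 + 1·σ_4 = 6(Δ_3 - Δ_2) = 12
Natural end conditions: σ_0 = σ_4 = 0.
Solving the tridiagonal system: σ_0 = 0, σ_1 = -72/7, σ_2 = 36/7, σ_3 = 12/7, σ_4 = 0.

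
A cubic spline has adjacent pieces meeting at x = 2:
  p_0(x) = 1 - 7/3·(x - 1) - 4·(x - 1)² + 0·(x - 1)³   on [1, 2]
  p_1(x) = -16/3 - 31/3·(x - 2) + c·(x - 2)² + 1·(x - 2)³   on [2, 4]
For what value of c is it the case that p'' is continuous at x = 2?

-4

p_0''(x) = -8 + 0·(x - 1), so p_0''(2) = -8. On the right, p_1''(2) = 2c, so c = -4.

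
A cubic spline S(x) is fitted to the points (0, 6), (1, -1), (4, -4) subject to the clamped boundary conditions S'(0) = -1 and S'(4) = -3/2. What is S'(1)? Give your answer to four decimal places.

With σ_i denoting the second derivative at x_i, h_i = 1, 3, and Δ_i = (y_(i+1) − y_i)/h_i = -7, -1:
  1·σ_0 + 8·σ_1 + 3·σ_2 = 6(Δ_1 - Δ_0) = 36
Clamped end conditions give two more equations: 2h_0·σ_0 + h_0·σ_1 = 6(Δ_0 - S'(0)) = -36 and h_1·σ_1 + 2h_1·σ_2 = 6(S'(4) - Δ_1) = -3.
Hence σ_0 = -181/8, σ_1 = 37/4, σ_2 = -41/8.
On [1, 4], S'(x) = b_1 + 2c_1·(x - 1) + 3d_1·(x - 1)² with b_1 = Δ_1 - h_1(2σ_1 + σ_2)/6 = -123/16, c_1 = σ_1/2 = 37/8, d_1 = (σ_2 - σ_1)/(6h_1) = -115/144. So S'(1) = -123/16.

-7.6875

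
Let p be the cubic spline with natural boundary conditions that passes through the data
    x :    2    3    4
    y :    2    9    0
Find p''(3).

Let M_i = p''(x_i). Step sizes h_i = 1, 1; slopes of the chords Δ_i = (y_(i+1) - y_i)/h_i = 7, -9.
  1·M_0 + 4·M_1 + 1·M_2 = 6(Δ_1 - Δ_0) = -96
Natural end conditions: M_0 = M_2 = 0.
Solving: M_0 = 0, M_1 = -24, M_2 = 0.

-24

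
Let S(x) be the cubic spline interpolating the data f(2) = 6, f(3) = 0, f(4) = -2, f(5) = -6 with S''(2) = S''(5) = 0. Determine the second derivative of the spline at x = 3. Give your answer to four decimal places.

With M_i denoting the second derivative at x_i, h_i = 1, 1, 1, and Δ_i = (y_(i+1) − y_i)/h_i = -6, -2, -4:
  1·M_0 + 4·M_1 + 1·M_2 = 6(Δ_1 - Δ_0) = 24
  1·M_1 + 4·M_2 + 1·M_3 = 6(Δ_2 - Δ_1) = -12
Natural end conditions: M_0 = M_3 = 0.
Solving the tridiagonal system: M_0 = 0, M_1 = 36/5, M_2 = -24/5, M_3 = 0.

7.2000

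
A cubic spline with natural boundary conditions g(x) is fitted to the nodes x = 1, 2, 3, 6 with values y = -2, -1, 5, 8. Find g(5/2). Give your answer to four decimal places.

1.7581

Put σ_i = g'' at the i-th knot. Here h = (1, 1, 3) and Δ = (1, 6, 1), so the interior equations h_(i-1)·σ_(i-1) + 2(h_(i-1)+h_i)·σ_i + h_i·σ_(i+1) = 6(Δ_i − Δ_(i-1)) read
  1·σ_0 + 4·σ_1 + 1·σ_2 = 6(Δ_1 - Δ_0) = 30
  1·σ_1 + 8·σ_2 + 3·σ_3 = 6(Δ_2 - Δ_1) = -30
Natural end conditions: σ_0 = σ_3 = 0.
Hence σ_0 = 0, σ_1 = 270/31, σ_2 = -150/31, σ_3 = 0.
On [2, 3], g(x) = -1 + 121/31·(x - 2) + 135/31·(x - 2)² - 70/31·(x - 2)³.
With (x - 2) = 1/2: g(5/2) = 109/62.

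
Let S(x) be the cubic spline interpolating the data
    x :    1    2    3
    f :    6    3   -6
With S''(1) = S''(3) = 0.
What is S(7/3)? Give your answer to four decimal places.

0.5556

With m_i denoting the second derivative at x_i, h_i = 1, 1, and Δ_i = (y_(i+1) − y_i)/h_i = -3, -9:
  1·m_0 + 4·m_1 + 1·m_2 = 6(Δ_1 - Δ_0) = -36
Natural end conditions: m_0 = m_2 = 0.
Hence m_0 = 0, m_1 = -9, m_2 = 0.
On [2, 3], S(x) = 3 - 6·(x - 2) - 9/2·(x - 2)² + 3/2·(x - 2)³.
With (x - 2) = 1/3: S(7/3) = 5/9.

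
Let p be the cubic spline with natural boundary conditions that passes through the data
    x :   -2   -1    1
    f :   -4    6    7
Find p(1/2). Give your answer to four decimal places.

8.2344

With m_i denoting the second derivative at x_i, h_i = 1, 2, and Δ_i = (y_(i+1) − y_i)/h_i = 10, 1/2:
  1·m_0 + 6·m_1 + 2·m_2 = 6(Δ_1 - Δ_0) = -57
Natural end conditions: m_0 = m_2 = 0.
Hence m_0 = 0, m_1 = -19/2, m_2 = 0.
On [-1, 1], p(x) = 6 + 41/6·(x + 1) - 19/4·(x + 1)² + 19/24·(x + 1)³.
With (x + 1) = 3/2: p(1/2) = 527/64.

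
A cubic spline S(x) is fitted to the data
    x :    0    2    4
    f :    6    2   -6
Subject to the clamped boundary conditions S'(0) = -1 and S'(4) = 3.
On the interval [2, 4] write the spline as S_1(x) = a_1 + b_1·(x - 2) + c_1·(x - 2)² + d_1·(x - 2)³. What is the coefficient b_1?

Put M_i = S'' at the i-th knot. Here h = (2, 2) and Δ = (-2, -4), so the interior equations h_(i-1)·M_(i-1) + 2(h_(i-1)+h_i)·M_i + h_i·M_(i+1) = 6(Δ_i − Δ_(i-1)) read
  2·M_0 + 8·M_1 + 2·M_2 = 6(Δ_1 - Δ_0) = -12
Clamped end conditions give two more equations: 2h_0·M_0 + h_0·M_1 = 6(Δ_0 - S'(0)) = -6 and h_1·M_1 + 2h_1·M_2 = 6(S'(4) - Δ_1) = 42.
Hence M_0 = 1, M_1 = -5, M_2 = 13.
On [2, 4], with S_1(x) = a_1 + b_1·(x - 2) + c_1·(x - 2)² + d_1·(x - 2)³: c_1 = M_1/2 = -5/2, d_1 = (M_2 - M_1)/(6h_1) = 3/2, b_1 = Δ_1 - h_1(2M_1 + M_2)/6 = -5.

-5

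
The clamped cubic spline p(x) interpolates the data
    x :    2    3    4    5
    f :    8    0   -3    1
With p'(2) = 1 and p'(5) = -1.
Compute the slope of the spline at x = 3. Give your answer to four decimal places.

With M_i denoting the second derivative at x_i, h_i = 1, 1, 1, and Δ_i = (y_(i+1) − y_i)/h_i = -8, -3, 4:
  1·M_0 + 4·M_1 + 1·M_2 = 6(Δ_1 - Δ_0) = 30
  1·M_1 + 4·M_2 + 1·M_3 = 6(Δ_2 - Δ_1) = 42
Clamped end conditions give two more equations: 2h_0·M_0 + h_0·M_1 = 6(Δ_0 - p'(2)) = -54 and h_2·M_2 + 2h_2·M_3 = 6(p'(5) - Δ_2) = -30.
Solving the tridiagonal system: M_0 = -100/3, M_1 = 38/3, M_2 = 38/3, M_3 = -64/3.
On [3, 4], p'(x) = b_1 + 2c_1·(x - 3) + 3d_1·(x - 3)² with b_1 = Δ_1 - h_1(2M_1 + M_2)/6 = -28/3, c_1 = M_1/2 = 19/3, d_1 = (M_2 - M_1)/(6h_1) = 0. So p'(3) = -28/3.

-9.3333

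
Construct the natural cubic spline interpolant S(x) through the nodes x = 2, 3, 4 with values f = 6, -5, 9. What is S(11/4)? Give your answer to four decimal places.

Let m_i = S''(x_i). Step sizes h_i = 1, 1; slopes of the chords Δ_i = (y_(i+1) - y_i)/h_i = -11, 14.
  1·m_0 + 4·m_1 + 1·m_2 = 6(Δ_1 - Δ_0) = 150
Natural end conditions: m_0 = m_2 = 0.
Hence m_0 = 0, m_1 = 75/2, m_2 = 0.
On [2, 3], S(x) = 6 - 69/4·(x - 2) + 0·(x - 2)² + 25/4·(x - 2)³.
With (x - 2) = 3/4: S(11/4) = -1101/256.

-4.3008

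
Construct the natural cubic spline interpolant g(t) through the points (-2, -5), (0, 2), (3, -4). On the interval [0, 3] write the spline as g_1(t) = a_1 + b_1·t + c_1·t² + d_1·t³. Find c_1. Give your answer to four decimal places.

-1.6500

Put M_i = g'' at the i-th knot. Here h = (2, 3) and Δ = (7/2, -2), so the interior equations h_(i-1)·M_(i-1) + 2(h_(i-1)+h_i)·M_i + h_i·M_(i+1) = 6(Δ_i − Δ_(i-1)) read
  2·M_0 + 10·M_1 + 3·M_2 = 6(Δ_1 - Δ_0) = -33
Natural end conditions: M_0 = M_2 = 0.
Solving the tridiagonal system: M_0 = 0, M_1 = -33/10, M_2 = 0.
On [0, 3], with g_1(t) = a_1 + b_1·t + c_1·t² + d_1·t³: c_1 = M_1/2 = -33/20, d_1 = (M_2 - M_1)/(6h_1) = 11/60, b_1 = Δ_1 - h_1(2M_1 + M_2)/6 = 13/10.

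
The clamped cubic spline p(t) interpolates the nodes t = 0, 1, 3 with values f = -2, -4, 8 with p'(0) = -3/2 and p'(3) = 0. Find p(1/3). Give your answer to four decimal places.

Let m_i = p''(x_i). Step sizes h_i = 1, 2; slopes of the chords Δ_i = (y_(i+1) - y_i)/h_i = -2, 6.
  1·m_0 + 6·m_1 + 2·m_2 = 6(Δ_1 - Δ_0) = 48
Clamped end conditions give two more equations: 2h_0·m_0 + h_0·m_1 = 6(Δ_0 - p'(0)) = -3 and h_1·m_1 + 2h_1·m_2 = 6(p'(3) - Δ_1) = -36.
Hence m_0 = -9, m_1 = 15, m_2 = -33/2.
On [0, 1], p(t) = -2 - 3/2·t - 9/2·t² + 4·t³.
With t = 1/3: p(1/3) = -77/27.

-2.8519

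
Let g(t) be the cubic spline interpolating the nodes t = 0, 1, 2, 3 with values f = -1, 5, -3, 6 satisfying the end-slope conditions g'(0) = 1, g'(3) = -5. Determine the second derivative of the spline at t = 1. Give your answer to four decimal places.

Write M_i for g''(x_i). With h_i = 1, 1, 1 and divided differences Δ_i = 6, -8, 9, the continuity of g' gives the tridiagonal system
  1·M_0 + 4·M_1 + 1·M_2 = 6(Δ_1 - Δ_0) = -84
  1·M_1 + 4·M_2 + 1·M_3 = 6(Δ_2 - Δ_1) = 102
Clamped end conditions give two more equations: 2h_0·M_0 + h_0·M_1 = 6(Δ_0 - g'(0)) = 30 and h_2·M_2 + 2h_2·M_3 = 6(g'(3) - Δ_2) = -84.
Solving: M_0 = 184/5, M_1 = -218/5, M_2 = 268/5, M_3 = -344/5.

-43.6000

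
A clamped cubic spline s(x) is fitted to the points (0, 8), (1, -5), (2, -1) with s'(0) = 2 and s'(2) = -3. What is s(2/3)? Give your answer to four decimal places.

-0.5185

Write σ_i for s''(x_i). With h_i = 1, 1 and divided differences Δ_i = -13, 4, the continuity of s' gives the tridiagonal system
  1·σ_0 + 4·σ_1 + 1·σ_2 = 6(Δ_1 - Δ_0) = 102
Clamped end conditions give two more equations: 2h_0·σ_0 + h_0·σ_1 = 6(Δ_0 - s'(0)) = -90 and h_1·σ_1 + 2h_1·σ_2 = 6(s'(2) - Δ_1) = -42.
Solving the tridiagonal system: σ_0 = -73, σ_1 = 56, σ_2 = -49.
On [0, 1], s(x) = 8 + 2·x - 73/2·x² + 43/2·x³.
With x = 2/3: s(2/3) = -14/27.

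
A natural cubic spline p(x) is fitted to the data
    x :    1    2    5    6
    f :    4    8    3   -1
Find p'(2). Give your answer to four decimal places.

Let M_i = p''(x_i). Step sizes h_i = 1, 3, 1; slopes of the chords Δ_i = (y_(i+1) - y_i)/h_i = 4, -5/3, -4.
  1·M_0 + 8·M_1 + 3·M_2 = 6(Δ_1 - Δ_0) = -34
  3·M_1 + 8·M_2 + 1·M_3 = 6(Δ_2 - Δ_1) = -14
Natural end conditions: M_0 = M_3 = 0.
Hence M_0 = 0, M_1 = -46/11, M_2 = -2/11, M_3 = 0.
On [2, 5], p'(x) = b_1 + 2c_1·(x - 2) + 3d_1·(x - 2)² with b_1 = Δ_1 - h_1(2M_1 + M_2)/6 = 86/33, c_1 = M_1/2 = -23/11, d_1 = (M_2 - M_1)/(6h_1) = 2/9. So p'(2) = 86/33.

2.6061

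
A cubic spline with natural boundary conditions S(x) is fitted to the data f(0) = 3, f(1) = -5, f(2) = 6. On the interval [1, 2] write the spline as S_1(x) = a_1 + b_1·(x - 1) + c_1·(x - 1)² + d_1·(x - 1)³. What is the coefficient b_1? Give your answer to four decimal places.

With σ_i denoting the second derivative at x_i, h_i = 1, 1, and Δ_i = (y_(i+1) − y_i)/h_i = -8, 11:
  1·σ_0 + 4·σ_1 + 1·σ_2 = 6(Δ_1 - Δ_0) = 114
Natural end conditions: σ_0 = σ_2 = 0.
Forward elimination and back-substitution give σ_0 = 0, σ_1 = 57/2, σ_2 = 0.
On [1, 2], with S_1(x) = a_1 + b_1·(x - 1) + c_1·(x - 1)² + d_1·(x - 1)³: c_1 = σ_1/2 = 57/4, d_1 = (σ_2 - σ_1)/(6h_1) = -19/4, b_1 = Δ_1 - h_1(2σ_1 + σ_2)/6 = 3/2.

1.5000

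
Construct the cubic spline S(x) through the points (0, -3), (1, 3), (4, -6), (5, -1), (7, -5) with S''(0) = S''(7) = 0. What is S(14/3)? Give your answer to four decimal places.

-2.6731

Let m_i = S''(x_i). Step sizes h_i = 1, 3, 1, 2; slopes of the chords Δ_i = (y_(i+1) - y_i)/h_i = 6, -3, 5, -2.
  1·m_0 + 8·m_1 + 3·m_2 = 6(Δ_1 - Δ_0) = -54
  3·m_1 + 8·m_2 + 1·m_3 = 6(Δ_2 - Δ_1) = 48
  1·m_2 + 6·m_3 + 2·m_4 = 6(Δ_3 - Δ_2) = -42
Natural end conditions: m_0 = m_4 = 0.
Hence m_0 = 0, m_1 = -252/23, m_2 = 258/23, m_3 = -204/23, m_4 = 0.
On [4, 5], S(x) = -6 + 63/23·(x - 4) + 129/23·(x - 4)² - 77/23·(x - 4)³.
With (x - 4) = 2/3: S(14/3) = -1660/621.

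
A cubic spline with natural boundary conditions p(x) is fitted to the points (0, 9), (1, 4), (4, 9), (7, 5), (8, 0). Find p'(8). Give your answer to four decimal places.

Write M_i for p''(x_i). With h_i = 1, 3, 3, 1 and divided differences Δ_i = -5, 5/3, -4/3, -5, the continuity of p' gives the tridiagonal system
  1·M_0 + 8·M_1 + 3·M_2 = 6(Δ_1 - Δ_0) = 40
  3·M_1 + 12·M_2 + 3·M_3 = 6(Δ_2 - Δ_1) = -18
  3·M_2 + 8·M_3 + 1·M_4 = 6(Δ_3 - Δ_2) = -22
Natural end conditions: M_0 = M_4 = 0.
Solving the tridiagonal system: M_0 = 0, M_1 = 619/104, M_2 = -33/13, M_3 = -187/104, M_4 = 0.
On [7, 8], p'(x) = b_3 + 2c_3·(x - 7) + 3d_3·(x - 7)² with b_3 = Δ_3 - h_3(2M_3 + M_4)/6 = -1373/312, c_3 = M_3/2 = -187/208, d_3 = (M_4 - M_3)/(6h_3) = 187/624. So p'(8) = -3307/624.

-5.2997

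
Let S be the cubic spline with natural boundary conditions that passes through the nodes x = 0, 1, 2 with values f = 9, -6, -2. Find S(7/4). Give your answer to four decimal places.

Let m_i = S''(x_i). Step sizes h_i = 1, 1; slopes of the chords Δ_i = (y_(i+1) - y_i)/h_i = -15, 4.
  1·m_0 + 4·m_1 + 1·m_2 = 6(Δ_1 - Δ_0) = 114
Natural end conditions: m_0 = m_2 = 0.
Solving the tridiagonal system: m_0 = 0, m_1 = 57/2, m_2 = 0.
On [1, 2], S(x) = -6 - 11/2·(x - 1) + 57/4·(x - 1)² - 19/4·(x - 1)³.
With (x - 1) = 3/4: S(7/4) = -1053/256.

-4.1133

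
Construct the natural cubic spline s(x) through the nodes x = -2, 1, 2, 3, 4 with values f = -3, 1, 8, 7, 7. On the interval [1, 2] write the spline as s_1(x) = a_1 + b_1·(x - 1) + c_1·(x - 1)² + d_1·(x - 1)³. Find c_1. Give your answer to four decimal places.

Write M_i for s''(x_i). With h_i = 3, 1, 1, 1 and divided differences Δ_i = 4/3, 7, -1, 0, the continuity of s' gives the tridiagonal system
  3·M_0 + 8·M_1 + 1·M_2 = 6(Δ_1 - Δ_0) = 34
  1·M_1 + 4·M_2 + 1·M_3 = 6(Δ_2 - Δ_1) = -48
  1·M_2 + 4·M_3 + 1·M_4 = 6(Δ_3 - Δ_2) = 6
Natural end conditions: M_0 = M_4 = 0.
Forward elimination and back-substitution give M_0 = 0, M_1 = 177/29, M_2 = -430/29, M_3 = 151/29, M_4 = 0.
On [1, 2], with s_1(x) = a_1 + b_1·(x - 1) + c_1·(x - 1)² + d_1·(x - 1)³: c_1 = M_1/2 = 177/58, d_1 = (M_2 - M_1)/(6h_1) = -607/174, b_1 = Δ_1 - h_1(2M_1 + M_2)/6 = 647/87.

3.0517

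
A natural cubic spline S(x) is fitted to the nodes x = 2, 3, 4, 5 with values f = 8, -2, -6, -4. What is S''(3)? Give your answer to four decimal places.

With M_i denoting the second derivative at x_i, h_i = 1, 1, 1, and Δ_i = (y_(i+1) − y_i)/h_i = -10, -4, 2:
  1·M_0 + 4·M_1 + 1·M_2 = 6(Δ_1 - Δ_0) = 36
  1·M_1 + 4·M_2 + 1·M_3 = 6(Δ_2 - Δ_1) = 36
Natural end conditions: M_0 = M_3 = 0.
Solving the tridiagonal system: M_0 = 0, M_1 = 36/5, M_2 = 36/5, M_3 = 0.

7.2000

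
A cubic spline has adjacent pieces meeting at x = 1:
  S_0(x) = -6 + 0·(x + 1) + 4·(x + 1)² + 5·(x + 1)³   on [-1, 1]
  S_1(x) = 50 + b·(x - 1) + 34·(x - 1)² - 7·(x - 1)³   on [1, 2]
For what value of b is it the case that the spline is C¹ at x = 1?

76

S_0'(x) = 0 + 8·(x + 1) + 15·(x + 1)², so S_0'(1) = 76. On the right, S_1'(1) = b, so b = 76.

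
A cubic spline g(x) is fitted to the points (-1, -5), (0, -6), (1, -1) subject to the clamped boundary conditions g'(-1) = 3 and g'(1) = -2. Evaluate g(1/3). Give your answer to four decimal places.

Write σ_i for g''(x_i). With h_i = 1, 1 and divided differences Δ_i = -1, 5, the continuity of g' gives the tridiagonal system
  1·σ_0 + 4·σ_1 + 1·σ_2 = 6(Δ_1 - Δ_0) = 36
Clamped end conditions give two more equations: 2h_0·σ_0 + h_0·σ_1 = 6(Δ_0 - g'(-1)) = -24 and h_1·σ_1 + 2h_1·σ_2 = 6(g'(1) - Δ_1) = -42.
Hence σ_0 = -47/2, σ_1 = 23, σ_2 = -65/2.
On [0, 1], g(x) = -6 + 11/4·x + 23/2·x² - 37/4·x³.
With x = 1/3: g(1/3) = -112/27.

-4.1481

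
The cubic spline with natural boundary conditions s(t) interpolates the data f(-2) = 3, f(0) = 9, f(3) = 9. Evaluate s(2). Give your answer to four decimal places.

Put M_i = s'' at the i-th knot. Here h = (2, 3) and Δ = (3, 0), so the interior equations h_(i-1)·M_(i-1) + 2(h_(i-1)+h_i)·M_i + h_i·M_(i+1) = 6(Δ_i − Δ_(i-1)) read
  2·M_0 + 10·M_1 + 3·M_2 = 6(Δ_1 - Δ_0) = -18
Natural end conditions: M_0 = M_2 = 0.
Hence M_0 = 0, M_1 = -9/5, M_2 = 0.
On [0, 3], s(t) = 9 + 9/5·t - 9/10·t² + 1/10·t³.
With t = 2: s(2) = 49/5.

9.8000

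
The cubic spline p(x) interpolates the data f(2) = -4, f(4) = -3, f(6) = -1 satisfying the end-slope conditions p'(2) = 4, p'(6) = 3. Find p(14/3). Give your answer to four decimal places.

Let M_i = p''(x_i). Step sizes h_i = 2, 2; slopes of the chords Δ_i = (y_(i+1) - y_i)/h_i = 1/2, 1.
  2·M_0 + 8·M_1 + 2·M_2 = 6(Δ_1 - Δ_0) = 3
Clamped end conditions give two more equations: 2h_0·M_0 + h_0·M_1 = 6(Δ_0 - p'(2)) = -21 and h_1·M_1 + 2h_1·M_2 = 6(p'(6) - Δ_1) = 12.
Hence M_0 = -47/8, M_1 = 5/4, M_2 = 19/8.
On [4, 6], p(x) = -3 - 5/8·(x - 4) + 5/8·(x - 4)² + 3/32·(x - 4)³.
With (x - 4) = 2/3: p(14/3) = -28/9.

-3.1111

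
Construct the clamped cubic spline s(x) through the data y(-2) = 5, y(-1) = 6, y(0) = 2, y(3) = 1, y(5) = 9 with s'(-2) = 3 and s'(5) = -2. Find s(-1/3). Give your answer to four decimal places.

Let σ_i = s''(x_i). Step sizes h_i = 1, 1, 3, 2; slopes of the chords Δ_i = (y_(i+1) - y_i)/h_i = 1, -4, -1/3, 4.
  1·σ_0 + 4·σ_1 + 1·σ_2 = 6(Δ_1 - Δ_0) = -30
  1·σ_1 + 8·σ_2 + 3·σ_3 = 6(Δ_2 - Δ_1) = 22
  3·σ_2 + 10·σ_3 + 2·σ_4 = 6(Δ_3 - Δ_2) = 26
Clamped end conditions give two more equations: 2h_0·σ_0 + h_0·σ_1 = 6(Δ_0 - s'(-2)) = -12 and h_3·σ_3 + 2h_3·σ_4 = 6(s'(5) - Δ_3) = -36.
Hence σ_0 = -320/141, σ_1 = -1052/141, σ_2 = 298/141, σ_3 = 590/141, σ_4 = -1564/141.
On [-1, 0], s(x) = 6 - 263/141·(x + 1) - 526/141·(x + 1)² + 75/47·(x + 1)³.
With (x + 1) = 2/3: s(-1/3) = 4532/1269.

3.5713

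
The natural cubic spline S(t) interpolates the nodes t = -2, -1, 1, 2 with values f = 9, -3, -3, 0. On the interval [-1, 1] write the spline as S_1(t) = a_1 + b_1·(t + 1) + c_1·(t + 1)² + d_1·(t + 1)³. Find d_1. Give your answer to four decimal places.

Write M_i for S''(x_i). With h_i = 1, 2, 1 and divided differences Δ_i = -12, 0, 3, the continuity of S' gives the tridiagonal system
  1·M_0 + 6·M_1 + 2·M_2 = 6(Δ_1 - Δ_0) = 72
  2·M_1 + 6·M_2 + 1·M_3 = 6(Δ_2 - Δ_1) = 18
Natural end conditions: M_0 = M_3 = 0.
Solving: M_0 = 0, M_1 = 99/8, M_2 = -9/8, M_3 = 0.
On [-1, 1], with S_1(t) = a_1 + b_1·(t + 1) + c_1·(t + 1)² + d_1·(t + 1)³: c_1 = M_1/2 = 99/16, d_1 = (M_2 - M_1)/(6h_1) = -9/8, b_1 = Δ_1 - h_1(2M_1 + M_2)/6 = -63/8.

-1.1250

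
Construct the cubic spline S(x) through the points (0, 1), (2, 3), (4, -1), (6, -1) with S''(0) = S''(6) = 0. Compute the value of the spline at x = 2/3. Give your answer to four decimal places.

2.2198

Write m_i for S''(x_i). With h_i = 2, 2, 2 and divided differences Δ_i = 1, -2, 0, the continuity of S' gives the tridiagonal system
  2·m_0 + 8·m_1 + 2·m_2 = 6(Δ_1 - Δ_0) = -18
  2·m_1 + 8·m_2 + 2·m_3 = 6(Δ_2 - Δ_1) = 12
Natural end conditions: m_0 = m_3 = 0.
Solving: m_0 = 0, m_1 = -14/5, m_2 = 11/5, m_3 = 0.
On [0, 2], S(x) = 1 + 29/15·x + 0·x² - 7/30·x³.
With x = 2/3: S(2/3) = 899/405.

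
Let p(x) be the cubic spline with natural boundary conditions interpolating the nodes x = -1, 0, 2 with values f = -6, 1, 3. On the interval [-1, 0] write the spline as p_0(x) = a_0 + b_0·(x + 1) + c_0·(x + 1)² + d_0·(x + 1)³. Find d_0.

Put σ_i = p'' at the i-th knot. Here h = (1, 2) and Δ = (7, 1), so the interior equations h_(i-1)·σ_(i-1) + 2(h_(i-1)+h_i)·σ_i + h_i·σ_(i+1) = 6(Δ_i − Δ_(i-1)) read
  1·σ_0 + 6·σ_1 + 2·σ_2 = 6(Δ_1 - Δ_0) = -36
Natural end conditions: σ_0 = σ_2 = 0.
Solving the tridiagonal system: σ_0 = 0, σ_1 = -6, σ_2 = 0.
On [-1, 0], with p_0(x) = a_0 + b_0·(x + 1) + c_0·(x + 1)² + d_0·(x + 1)³: c_0 = σ_0/2 = 0, d_0 = (σ_1 - σ_0)/(6h_0) = -1, b_0 = Δ_0 - h_0(2σ_0 + σ_1)/6 = 8.

-1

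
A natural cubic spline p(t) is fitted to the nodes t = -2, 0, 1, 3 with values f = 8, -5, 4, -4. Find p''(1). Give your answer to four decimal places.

-16.0286

With m_i denoting the second derivative at x_i, h_i = 2, 1, 2, and Δ_i = (y_(i+1) − y_i)/h_i = -13/2, 9, -4:
  2·m_0 + 6·m_1 + 1·m_2 = 6(Δ_1 - Δ_0) = 93
  1·m_1 + 6·m_2 + 2·m_3 = 6(Δ_2 - Δ_1) = -78
Natural end conditions: m_0 = m_3 = 0.
Solving the tridiagonal system: m_0 = 0, m_1 = 636/35, m_2 = -561/35, m_3 = 0.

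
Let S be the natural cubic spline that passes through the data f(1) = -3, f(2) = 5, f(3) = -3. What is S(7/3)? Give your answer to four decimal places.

3.8148

Write M_i for S''(x_i). With h_i = 1, 1 and divided differences Δ_i = 8, -8, the continuity of S' gives the tridiagonal system
  1·M_0 + 4·M_1 + 1·M_2 = 6(Δ_1 - Δ_0) = -96
Natural end conditions: M_0 = M_2 = 0.
Solving: M_0 = 0, M_1 = -24, M_2 = 0.
On [2, 3], S(x) = 5 + 0·(x - 2) - 12·(x - 2)² + 4·(x - 2)³.
With (x - 2) = 1/3: S(7/3) = 103/27.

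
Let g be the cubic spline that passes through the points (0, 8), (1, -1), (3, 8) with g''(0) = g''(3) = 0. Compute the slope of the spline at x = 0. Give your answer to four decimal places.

-11.2500

Let M_i = g''(x_i). Step sizes h_i = 1, 2; slopes of the chords Δ_i = (y_(i+1) - y_i)/h_i = -9, 9/2.
  1·M_0 + 6·M_1 + 2·M_2 = 6(Δ_1 - Δ_0) = 81
Natural end conditions: M_0 = M_2 = 0.
Solving the tridiagonal system: M_0 = 0, M_1 = 27/2, M_2 = 0.
On [0, 1], g'(x) = b_0 + 2c_0·x + 3d_0·x² with b_0 = Δ_0 - h_0(2M_0 + M_1)/6 = -45/4, c_0 = M_0/2 = 0, d_0 = (M_1 - M_0)/(6h_0) = 9/4. So g'(0) = -45/4.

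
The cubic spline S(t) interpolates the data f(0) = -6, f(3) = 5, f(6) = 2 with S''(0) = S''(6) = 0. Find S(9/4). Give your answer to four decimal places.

3.3984

Put m_i = S'' at the i-th knot. Here h = (3, 3) and Δ = (11/3, -1), so the interior equations h_(i-1)·m_(i-1) + 2(h_(i-1)+h_i)·m_i + h_i·m_(i+1) = 6(Δ_i − Δ_(i-1)) read
  3·m_0 + 12·m_1 + 3·m_2 = 6(Δ_1 - Δ_0) = -28
Natural end conditions: m_0 = m_2 = 0.
Solving: m_0 = 0, m_1 = -7/3, m_2 = 0.
On [0, 3], S(t) = -6 + 29/6·t + 0·t² - 7/54·t³.
With t = 9/4: S(9/4) = 435/128.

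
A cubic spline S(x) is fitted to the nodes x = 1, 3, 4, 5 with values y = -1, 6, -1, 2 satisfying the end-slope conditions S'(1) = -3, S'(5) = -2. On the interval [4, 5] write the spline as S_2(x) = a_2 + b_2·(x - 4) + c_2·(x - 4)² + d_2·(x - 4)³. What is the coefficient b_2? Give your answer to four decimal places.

-1.4318

Put M_i = S'' at the i-th knot. Here h = (2, 1, 1) and Δ = (7/2, -7, 3), so the interior equations h_(i-1)·M_(i-1) + 2(h_(i-1)+h_i)·M_i + h_i·M_(i+1) = 6(Δ_i − Δ_(i-1)) read
  2·M_0 + 6·M_1 + 1·M_2 = 6(Δ_1 - Δ_0) = -63
  1·M_1 + 4·M_2 + 1·M_3 = 6(Δ_2 - Δ_1) = 60
Clamped end conditions give two more equations: 2h_0·M_0 + h_0·M_1 = 6(Δ_0 - S'(1)) = 39 and h_2·M_2 + 2h_2·M_3 = 6(S'(5) - Δ_2) = -30.
Forward elimination and back-substitution give M_0 = 457/22, M_1 = -485/22, M_2 = 305/11, M_3 = -635/22.
On [4, 5], with S_2(x) = a_2 + b_2·(x - 4) + c_2·(x - 4)² + d_2·(x - 4)³: c_2 = M_2/2 = 305/22, d_2 = (M_3 - M_2)/(6h_2) = -415/44, b_2 = Δ_2 - h_2(2M_2 + M_3)/6 = -63/44.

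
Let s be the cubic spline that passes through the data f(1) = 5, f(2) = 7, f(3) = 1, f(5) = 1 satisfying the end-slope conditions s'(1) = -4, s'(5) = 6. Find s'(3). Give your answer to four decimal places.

Write M_i for s''(x_i). With h_i = 1, 1, 2 and divided differences Δ_i = 2, -6, 0, the continuity of s' gives the tridiagonal system
  1·M_0 + 4·M_1 + 1·M_2 = 6(Δ_1 - Δ_0) = -48
  1·M_1 + 6·M_2 + 2·M_3 = 6(Δ_2 - Δ_1) = 36
Clamped end conditions give two more equations: 2h_0·M_0 + h_0·M_1 = 6(Δ_0 - s'(1)) = 36 and h_2·M_2 + 2h_2·M_3 = 6(s'(5) - Δ_2) = 36.
Solving the tridiagonal system: M_0 = 314/11, M_1 = -232/11, M_2 = 86/11, M_3 = 56/11.
On [3, 5], s'(x) = b_2 + 2c_2·(x - 3) + 3d_2·(x - 3)² with b_2 = Δ_2 - h_2(2M_2 + M_3)/6 = -76/11, c_2 = M_2/2 = 43/11, d_2 = (M_3 - M_2)/(6h_2) = -5/22. So s'(3) = -76/11.

-6.9091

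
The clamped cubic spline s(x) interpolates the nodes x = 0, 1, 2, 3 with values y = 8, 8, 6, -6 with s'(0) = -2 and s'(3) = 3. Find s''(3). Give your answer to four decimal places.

Let M_i = s''(x_i). Step sizes h_i = 1, 1, 1; slopes of the chords Δ_i = (y_(i+1) - y_i)/h_i = 0, -2, -12.
  1·M_0 + 4·M_1 + 1·M_2 = 6(Δ_1 - Δ_0) = -12
  1·M_1 + 4·M_2 + 1·M_3 = 6(Δ_2 - Δ_1) = -60
Clamped end conditions give two more equations: 2h_0·M_0 + h_0·M_1 = 6(Δ_0 - s'(0)) = 12 and h_2·M_2 + 2h_2·M_3 = 6(s'(3) - Δ_2) = 90.
Solving: M_0 = 62/15, M_1 = 56/15, M_2 = -466/15, M_3 = 908/15.

60.5333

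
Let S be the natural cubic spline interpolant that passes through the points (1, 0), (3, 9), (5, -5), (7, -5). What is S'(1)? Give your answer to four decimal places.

Write m_i for S''(x_i). With h_i = 2, 2, 2 and divided differences Δ_i = 9/2, -7, 0, the continuity of S' gives the tridiagonal system
  2·m_0 + 8·m_1 + 2·m_2 = 6(Δ_1 - Δ_0) = -69
  2·m_1 + 8·m_2 + 2·m_3 = 6(Δ_2 - Δ_1) = 42
Natural end conditions: m_0 = m_3 = 0.
Solving the tridiagonal system: m_0 = 0, m_1 = -53/5, m_2 = 79/10, m_3 = 0.
On [1, 3], S'(t) = b_0 + 2c_0·(t - 1) + 3d_0·(t - 1)² with b_0 = Δ_0 - h_0(2m_0 + m_1)/6 = 241/30, c_0 = m_0/2 = 0, d_0 = (m_1 - m_0)/(6h_0) = -53/60. So S'(1) = 241/30.

8.0333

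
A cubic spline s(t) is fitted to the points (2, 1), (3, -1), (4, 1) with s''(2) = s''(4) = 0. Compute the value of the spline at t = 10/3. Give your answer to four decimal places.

Put σ_i = s'' at the i-th knot. Here h = (1, 1) and Δ = (-2, 2), so the interior equations h_(i-1)·σ_(i-1) + 2(h_(i-1)+h_i)·σ_i + h_i·σ_(i+1) = 6(Δ_i − Δ_(i-1)) read
  1·σ_0 + 4·σ_1 + 1·σ_2 = 6(Δ_1 - Δ_0) = 24
Natural end conditions: σ_0 = σ_2 = 0.
Solving: σ_0 = 0, σ_1 = 6, σ_2 = 0.
On [3, 4], s(t) = -1 + 0·(t - 3) + 3·(t - 3)² - 1·(t - 3)³.
With (t - 3) = 1/3: s(10/3) = -19/27.

-0.7037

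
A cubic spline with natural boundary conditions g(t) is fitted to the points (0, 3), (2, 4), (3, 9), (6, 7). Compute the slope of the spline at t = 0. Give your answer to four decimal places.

Put M_i = g'' at the i-th knot. Here h = (2, 1, 3) and Δ = (1/2, 5, -2/3), so the interior equations h_(i-1)·M_(i-1) + 2(h_(i-1)+h_i)·M_i + h_i·M_(i+1) = 6(Δ_i − Δ_(i-1)) read
  2·M_0 + 6·M_1 + 1·M_2 = 6(Δ_1 - Δ_0) = 27
  1·M_1 + 8·M_2 + 3·M_3 = 6(Δ_2 - Δ_1) = -34
Natural end conditions: M_0 = M_3 = 0.
Solving the tridiagonal system: M_0 = 0, M_1 = 250/47, M_2 = -231/47, M_3 = 0.
On [0, 2], g'(t) = b_0 + 2c_0·t + 3d_0·t² with b_0 = Δ_0 - h_0(2M_0 + M_1)/6 = -359/282, c_0 = M_0/2 = 0, d_0 = (M_1 - M_0)/(6h_0) = 125/282. So g'(0) = -359/282.

-1.2730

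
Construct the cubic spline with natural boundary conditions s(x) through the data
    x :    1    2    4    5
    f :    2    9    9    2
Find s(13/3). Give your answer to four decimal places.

Write M_i for s''(x_i). With h_i = 1, 2, 1 and divided differences Δ_i = 7, 0, -7, the continuity of s' gives the tridiagonal system
  1·M_0 + 6·M_1 + 2·M_2 = 6(Δ_1 - Δ_0) = -42
  2·M_1 + 6·M_2 + 1·M_3 = 6(Δ_2 - Δ_1) = -42
Natural end conditions: M_0 = M_3 = 0.
Hence M_0 = 0, M_1 = -21/4, M_2 = -21/4, M_3 = 0.
On [4, 5], s(x) = 9 - 21/4·(x - 4) - 21/8·(x - 4)² + 7/8·(x - 4)³.
With (x - 4) = 1/3: s(13/3) = 755/108.

6.9907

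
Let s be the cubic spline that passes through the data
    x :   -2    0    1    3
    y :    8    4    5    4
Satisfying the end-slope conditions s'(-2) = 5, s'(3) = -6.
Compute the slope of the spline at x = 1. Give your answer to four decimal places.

Put M_i = s'' at the i-th knot. Here h = (2, 1, 2) and Δ = (-2, 1, -1/2), so the interior equations h_(i-1)·M_(i-1) + 2(h_(i-1)+h_i)·M_i + h_i·M_(i+1) = 6(Δ_i − Δ_(i-1)) read
  2·M_0 + 6·M_1 + 1·M_2 = 6(Δ_1 - Δ_0) = 18
  1·M_1 + 6·M_2 + 2·M_3 = 6(Δ_2 - Δ_1) = -9
Clamped end conditions give two more equations: 2h_0·M_0 + h_0·M_1 = 6(Δ_0 - s'(-2)) = -42 and h_2·M_2 + 2h_2·M_3 = 6(s'(3) - Δ_2) = -33.
Hence M_0 = -461/32, M_1 = 125/16, M_2 = -1/16, M_3 = -263/32.
On [1, 3], s'(x) = b_2 + 2c_2·(x - 1) + 3d_2·(x - 1)² with b_2 = Δ_2 - h_2(2M_2 + M_3)/6 = 73/32, c_2 = M_2/2 = -1/32, d_2 = (M_3 - M_2)/(6h_2) = -87/128. So s'(1) = 73/32.

2.2813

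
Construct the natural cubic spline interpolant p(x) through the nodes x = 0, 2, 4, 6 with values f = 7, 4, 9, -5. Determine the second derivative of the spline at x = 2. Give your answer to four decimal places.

5.1000

Write M_i for p''(x_i). With h_i = 2, 2, 2 and divided differences Δ_i = -3/2, 5/2, -7, the continuity of p' gives the tridiagonal system
  2·M_0 + 8·M_1 + 2·M_2 = 6(Δ_1 - Δ_0) = 24
  2·M_1 + 8·M_2 + 2·M_3 = 6(Δ_2 - Δ_1) = -57
Natural end conditions: M_0 = M_3 = 0.
Forward elimination and back-substitution give M_0 = 0, M_1 = 51/10, M_2 = -42/5, M_3 = 0.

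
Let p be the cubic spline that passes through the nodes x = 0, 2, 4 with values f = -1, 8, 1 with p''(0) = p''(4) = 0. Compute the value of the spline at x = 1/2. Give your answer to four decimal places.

Let M_i = p''(x_i). Step sizes h_i = 2, 2; slopes of the chords Δ_i = (y_(i+1) - y_i)/h_i = 9/2, -7/2.
  2·M_0 + 8·M_1 + 2·M_2 = 6(Δ_1 - Δ_0) = -48
Natural end conditions: M_0 = M_2 = 0.
Forward elimination and back-substitution give M_0 = 0, M_1 = -6, M_2 = 0.
On [0, 2], p(x) = -1 + 13/2·x + 0·x² - 1/2·x³.
With x = 1/2: p(1/2) = 35/16.

2.1875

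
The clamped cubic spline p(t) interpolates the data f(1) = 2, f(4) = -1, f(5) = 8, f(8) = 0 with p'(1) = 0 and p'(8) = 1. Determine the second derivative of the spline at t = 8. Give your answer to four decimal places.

10.8121

Write M_i for p''(x_i). With h_i = 3, 1, 3 and divided differences Δ_i = -1, 9, -8/3, the continuity of p' gives the tridiagonal system
  3·M_0 + 8·M_1 + 1·M_2 = 6(Δ_1 - Δ_0) = 60
  1·M_1 + 8·M_2 + 3·M_3 = 6(Δ_2 - Δ_1) = -70
Clamped end conditions give two more equations: 2h_0·M_0 + h_0·M_1 = 6(Δ_0 - p'(1)) = -6 and h_2·M_2 + 2h_2·M_3 = 6(p'(8) - Δ_2) = 22.
Solving the tridiagonal system: M_0 = -382/55, M_1 = 654/55, M_2 = -786/55, M_3 = 1784/165.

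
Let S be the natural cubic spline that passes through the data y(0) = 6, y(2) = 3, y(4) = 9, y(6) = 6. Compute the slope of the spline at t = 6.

-3

Write M_i for S''(x_i). With h_i = 2, 2, 2 and divided differences Δ_i = -3/2, 3, -3/2, the continuity of S' gives the tridiagonal system
  2·M_0 + 8·M_1 + 2·M_2 = 6(Δ_1 - Δ_0) = 27
  2·M_1 + 8·M_2 + 2·M_3 = 6(Δ_2 - Δ_1) = -27
Natural end conditions: M_0 = M_3 = 0.
Solving: M_0 = 0, M_1 = 9/2, M_2 = -9/2, M_3 = 0.
On [4, 6], S'(t) = b_2 + 2c_2·(t - 4) + 3d_2·(t - 4)² with b_2 = Δ_2 - h_2(2M_2 + M_3)/6 = 3/2, c_2 = M_2/2 = -9/4, d_2 = (M_3 - M_2)/(6h_2) = 3/8. So S'(6) = -3.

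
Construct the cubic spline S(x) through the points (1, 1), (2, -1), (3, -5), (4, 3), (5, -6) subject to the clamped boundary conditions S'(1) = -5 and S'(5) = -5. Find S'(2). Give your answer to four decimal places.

-4.3036

Put m_i = S'' at the i-th knot. Here h = (1, 1, 1, 1) and Δ = (-2, -4, 8, -9), so the interior equations h_(i-1)·m_(i-1) + 2(h_(i-1)+h_i)·m_i + h_i·m_(i+1) = 6(Δ_i − Δ_(i-1)) read
  1·m_0 + 4·m_1 + 1·m_2 = 6(Δ_1 - Δ_0) = -12
  1·m_1 + 4·m_2 + 1·m_3 = 6(Δ_2 - Δ_1) = 72
  1·m_2 + 4·m_3 + 1·m_4 = 6(Δ_3 - Δ_2) = -102
Clamped end conditions give two more equations: 2h_0·m_0 + h_0·m_1 = 6(Δ_0 - S'(1)) = 18 and h_3·m_3 + 2h_3·m_4 = 6(S'(5) - Δ_3) = 24.
Solving the tridiagonal system: m_0 = 465/28, m_1 = -213/14, m_2 = 129/4, m_3 = -585/14, m_4 = 921/28.
On [2, 3], S'(x) = b_1 + 2c_1·(x - 2) + 3d_1·(x - 2)² with b_1 = Δ_1 - h_1(2m_1 + m_2)/6 = -241/56, c_1 = m_1/2 = -213/28, d_1 = (m_2 - m_1)/(6h_1) = 443/56. So S'(2) = -241/56.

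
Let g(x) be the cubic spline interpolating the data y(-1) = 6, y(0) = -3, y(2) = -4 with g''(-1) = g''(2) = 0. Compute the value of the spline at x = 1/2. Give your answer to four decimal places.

-5.1094

Put M_i = g'' at the i-th knot. Here h = (1, 2) and Δ = (-9, -1/2), so the interior equations h_(i-1)·M_(i-1) + 2(h_(i-1)+h_i)·M_i + h_i·M_(i+1) = 6(Δ_i − Δ_(i-1)) read
  1·M_0 + 6·M_1 + 2·M_2 = 6(Δ_1 - Δ_0) = 51
Natural end conditions: M_0 = M_2 = 0.
Forward elimination and back-substitution give M_0 = 0, M_1 = 17/2, M_2 = 0.
On [0, 2], g(x) = -3 - 37/6·x + 17/4·x² - 17/24·x³.
With x = 1/2: g(1/2) = -327/64.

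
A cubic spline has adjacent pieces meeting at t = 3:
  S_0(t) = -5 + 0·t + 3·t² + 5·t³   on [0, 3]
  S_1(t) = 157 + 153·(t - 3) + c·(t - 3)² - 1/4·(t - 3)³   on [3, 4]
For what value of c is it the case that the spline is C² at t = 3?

48

S_0''(t) = 6 + 30·t, so S_0''(3) = 96. On the right, S_1''(3) = 2c, so c = 48.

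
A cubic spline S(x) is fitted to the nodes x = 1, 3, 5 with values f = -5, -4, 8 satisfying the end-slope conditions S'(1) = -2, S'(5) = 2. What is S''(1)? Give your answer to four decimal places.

Let M_i = S''(x_i). Step sizes h_i = 2, 2; slopes of the chords Δ_i = (y_(i+1) - y_i)/h_i = 1/2, 6.
  2·M_0 + 8·M_1 + 2·M_2 = 6(Δ_1 - Δ_0) = 33
Clamped end conditions give two more equations: 2h_0·M_0 + h_0·M_1 = 6(Δ_0 - S'(1)) = 15 and h_1·M_1 + 2h_1·M_2 = 6(S'(5) - Δ_1) = -24.
Solving the tridiagonal system: M_0 = 5/8, M_1 = 25/4, M_2 = -73/8.

0.6250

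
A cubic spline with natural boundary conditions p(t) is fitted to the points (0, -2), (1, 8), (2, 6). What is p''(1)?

-18

With M_i denoting the second derivative at x_i, h_i = 1, 1, and Δ_i = (y_(i+1) − y_i)/h_i = 10, -2:
  1·M_0 + 4·M_1 + 1·M_2 = 6(Δ_1 - Δ_0) = -72
Natural end conditions: M_0 = M_2 = 0.
Forward elimination and back-substitution give M_0 = 0, M_1 = -18, M_2 = 0.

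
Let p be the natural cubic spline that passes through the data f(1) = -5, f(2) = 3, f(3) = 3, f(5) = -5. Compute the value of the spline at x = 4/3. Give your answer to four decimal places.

-1.7665

Let σ_i = p''(x_i). Step sizes h_i = 1, 1, 2; slopes of the chords Δ_i = (y_(i+1) - y_i)/h_i = 8, 0, -4.
  1·σ_0 + 4·σ_1 + 1·σ_2 = 6(Δ_1 - Δ_0) = -48
  1·σ_1 + 6·σ_2 + 2·σ_3 = 6(Δ_2 - Δ_1) = -24
Natural end conditions: σ_0 = σ_3 = 0.
Forward elimination and back-substitution give σ_0 = 0, σ_1 = -264/23, σ_2 = -48/23, σ_3 = 0.
On [1, 2], p(x) = -5 + 228/23·(x - 1) + 0·(x - 1)² - 44/23·(x - 1)³.
With (x - 1) = 1/3: p(4/3) = -1097/621.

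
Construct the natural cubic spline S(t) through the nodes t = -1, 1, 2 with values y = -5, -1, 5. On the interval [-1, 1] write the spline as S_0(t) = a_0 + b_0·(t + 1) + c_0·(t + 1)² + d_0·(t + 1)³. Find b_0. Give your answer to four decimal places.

Let M_i = S''(x_i). Step sizes h_i = 2, 1; slopes of the chords Δ_i = (y_(i+1) - y_i)/h_i = 2, 6.
  2·M_0 + 6·M_1 + 1·M_2 = 6(Δ_1 - Δ_0) = 24
Natural end conditions: M_0 = M_2 = 0.
Solving the tridiagonal system: M_0 = 0, M_1 = 4, M_2 = 0.
On [-1, 1], with S_0(t) = a_0 + b_0·(t + 1) + c_0·(t + 1)² + d_0·(t + 1)³: c_0 = M_0/2 = 0, d_0 = (M_1 - M_0)/(6h_0) = 1/3, b_0 = Δ_0 - h_0(2M_0 + M_1)/6 = 2/3.

0.6667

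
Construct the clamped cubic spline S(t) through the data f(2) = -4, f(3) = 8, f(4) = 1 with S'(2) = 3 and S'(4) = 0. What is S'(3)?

Write m_i for S''(x_i). With h_i = 1, 1 and divided differences Δ_i = 12, -7, the continuity of S' gives the tridiagonal system
  1·m_0 + 4·m_1 + 1·m_2 = 6(Δ_1 - Δ_0) = -114
Clamped end conditions give two more equations: 2h_0·m_0 + h_0·m_1 = 6(Δ_0 - S'(2)) = 54 and h_1·m_1 + 2h_1·m_2 = 6(S'(4) - Δ_1) = 42.
Solving the tridiagonal system: m_0 = 54, m_1 = -54, m_2 = 48.
On [3, 4], S'(t) = b_1 + 2c_1·(t - 3) + 3d_1·(t - 3)² with b_1 = Δ_1 - h_1(2m_1 + m_2)/6 = 3, c_1 = m_1/2 = -27, d_1 = (m_2 - m_1)/(6h_1) = 17. So S'(3) = 3.

3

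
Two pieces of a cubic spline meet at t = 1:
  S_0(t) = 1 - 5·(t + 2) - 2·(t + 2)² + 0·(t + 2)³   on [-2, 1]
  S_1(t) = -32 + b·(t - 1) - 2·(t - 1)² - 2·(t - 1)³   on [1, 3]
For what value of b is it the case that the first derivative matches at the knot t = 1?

S_0'(t) = -5 - 4·(t + 2) + 0·(t + 2)², so S_0'(1) = -17. On the right, S_1'(1) = b, so b = -17.

-17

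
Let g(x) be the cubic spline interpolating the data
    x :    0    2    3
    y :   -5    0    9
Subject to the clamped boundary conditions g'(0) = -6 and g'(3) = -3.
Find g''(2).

Put m_i = g'' at the i-th knot. Here h = (2, 1) and Δ = (5/2, 9), so the interior equations h_(i-1)·m_(i-1) + 2(h_(i-1)+h_i)·m_i + h_i·m_(i+1) = 6(Δ_i − Δ_(i-1)) read
  2·m_0 + 6·m_1 + 1·m_2 = 6(Δ_1 - Δ_0) = 39
Clamped end conditions give two more equations: 2h_0·m_0 + h_0·m_1 = 6(Δ_0 - g'(0)) = 51 and h_1·m_1 + 2h_1·m_2 = 6(g'(3) - Δ_1) = -72.
Hence m_0 = 29/4, m_1 = 11, m_2 = -83/2.

11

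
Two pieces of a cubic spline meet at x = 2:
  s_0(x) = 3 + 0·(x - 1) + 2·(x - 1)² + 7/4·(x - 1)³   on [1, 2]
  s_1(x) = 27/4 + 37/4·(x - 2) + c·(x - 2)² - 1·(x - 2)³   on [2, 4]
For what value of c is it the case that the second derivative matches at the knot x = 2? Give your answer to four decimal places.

7.2500

s_0''(x) = 4 + 21/2·(x - 1), so s_0''(2) = 29/2. On the right, s_1''(2) = 2c, so c = 29/4.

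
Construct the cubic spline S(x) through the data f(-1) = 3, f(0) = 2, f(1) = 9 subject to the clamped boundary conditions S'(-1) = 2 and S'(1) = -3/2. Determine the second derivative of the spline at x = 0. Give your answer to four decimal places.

Write m_i for S''(x_i). With h_i = 1, 1 and divided differences Δ_i = -1, 7, the continuity of S' gives the tridiagonal system
  1·m_0 + 4·m_1 + 1·m_2 = 6(Δ_1 - Δ_0) = 48
Clamped end conditions give two more equations: 2h_0·m_0 + h_0·m_1 = 6(Δ_0 - S'(-1)) = -18 and h_1·m_1 + 2h_1·m_2 = 6(S'(1) - Δ_1) = -51.
Forward elimination and back-substitution give m_0 = -91/4, m_1 = 55/2, m_2 = -157/4.

27.5000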